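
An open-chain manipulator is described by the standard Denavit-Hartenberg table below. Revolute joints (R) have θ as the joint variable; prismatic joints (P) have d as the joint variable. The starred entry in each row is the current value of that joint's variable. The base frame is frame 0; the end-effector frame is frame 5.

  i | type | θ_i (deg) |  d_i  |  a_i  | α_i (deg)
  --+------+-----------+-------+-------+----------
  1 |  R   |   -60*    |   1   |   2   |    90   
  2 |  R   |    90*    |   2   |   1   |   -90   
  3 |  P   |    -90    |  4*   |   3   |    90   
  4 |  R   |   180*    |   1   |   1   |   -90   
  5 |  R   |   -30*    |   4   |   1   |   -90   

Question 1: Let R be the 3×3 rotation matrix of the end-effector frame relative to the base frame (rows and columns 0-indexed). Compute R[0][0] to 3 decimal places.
0.750

End-effector x-axis (col 0 of R) = (0.7500,0.4330,-0.5000)
R[0][0] = 0.7500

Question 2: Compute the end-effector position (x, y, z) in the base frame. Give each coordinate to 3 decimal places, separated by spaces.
after link 1: o_1 = (1.0000, -1.7321, 1.0000)
after link 2: o_2 = (-0.7321, -2.7321, 2.0000)
after link 3: o_3 = (-5.3301, -0.7679, 2.0000)
after link 4: o_4 = (-4.4641, -0.2679, 1.0000)
after link 5: o_5 = (-1.7141, -3.2990, 0.5000)

-1.714 -3.299 0.500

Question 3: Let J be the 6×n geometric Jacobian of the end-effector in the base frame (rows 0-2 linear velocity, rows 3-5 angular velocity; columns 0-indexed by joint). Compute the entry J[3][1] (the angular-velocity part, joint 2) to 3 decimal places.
-0.866

axis z_1 = (-0.8660,-0.5000,0.0000); lever o_n−o_1 = (-2.7141,-1.5670,-0.5000)
cross product → J_v[:, 1] = (0.2500,-0.4330,-0.0000)
J_ω[:, 1] = z_1
entry J[3][1] = -0.8660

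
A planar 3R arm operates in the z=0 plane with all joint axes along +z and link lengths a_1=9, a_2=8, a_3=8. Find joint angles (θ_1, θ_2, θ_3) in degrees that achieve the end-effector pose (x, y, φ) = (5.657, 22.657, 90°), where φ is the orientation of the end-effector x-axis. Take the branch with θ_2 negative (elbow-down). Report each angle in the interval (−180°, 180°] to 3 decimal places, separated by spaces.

wrist centre = target − a_3·(cos φ, sin φ) = (5.6570, 14.6570)
cos θ_2 = (246.8293−9²−8²)/(2·9·8) = 0.7071; θ_2 = -44.9967° (elbow-down)
β = atan2(14.6570,5.6570) = 68.8955°; ψ = atan2(-5.6565,14.6572) = -21.1027°
θ_1 = β − ψ = 89.9981°
θ_3 = φ − θ_1 − θ_2 = 44.9985° (wrapped to (-180°,180°])

89.998 -44.997 44.999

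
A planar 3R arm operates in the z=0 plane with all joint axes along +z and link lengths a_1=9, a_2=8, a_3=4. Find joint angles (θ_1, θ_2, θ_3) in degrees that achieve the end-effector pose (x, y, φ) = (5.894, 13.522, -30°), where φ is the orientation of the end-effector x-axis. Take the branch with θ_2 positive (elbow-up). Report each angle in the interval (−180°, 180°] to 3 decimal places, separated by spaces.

60.002 44.992 -134.995

wrist centre = target − a_3·(cos φ, sin φ) = (2.4299, 15.5220)
cos θ_2 = (246.8369−9²−8²)/(2·9·8) = 0.7072; θ_2 = 44.9924° (elbow-up)
β = atan2(15.5220,2.4299) = 81.1028°; ψ = atan2(5.6561,14.6576) = 21.1007°
θ_1 = β − ψ = 60.0021°
θ_3 = φ − θ_1 − θ_2 = -134.9945° (wrapped to (-180°,180°])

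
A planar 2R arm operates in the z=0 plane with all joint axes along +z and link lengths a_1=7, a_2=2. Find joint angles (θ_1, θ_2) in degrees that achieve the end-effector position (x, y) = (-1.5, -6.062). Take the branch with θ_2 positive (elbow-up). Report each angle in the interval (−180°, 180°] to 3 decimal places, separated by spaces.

-120.000 120.005

cos θ_2 = (38.9978−7²−2²)/(2·7·2) = -0.5001; θ_2 = 120.0051° (elbow-up)
β = atan2(-6.0620,-1.5000) = -103.8983°; ψ = atan2(1.7320,5.9998) = 16.1017°
θ_1 = β − ψ = -120.0000°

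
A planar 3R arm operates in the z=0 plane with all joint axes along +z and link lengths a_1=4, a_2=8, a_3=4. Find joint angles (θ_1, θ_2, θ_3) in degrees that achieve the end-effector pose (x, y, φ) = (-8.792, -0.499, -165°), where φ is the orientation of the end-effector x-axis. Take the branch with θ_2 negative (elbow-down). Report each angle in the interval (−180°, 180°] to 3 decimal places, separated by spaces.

-60.008 -149.998 45.005

wrist centre = target − a_3·(cos φ, sin φ) = (-4.9283, 0.5363)
cos θ_2 = (24.5757−4²−8²)/(2·4·8) = -0.8660; θ_2 = -149.9976° (elbow-down)
β = atan2(0.5363,-4.9283) = 173.7898°; ψ = atan2(-4.0003,-2.9280) = -126.2025°
θ_1 = β − ψ = 299.9923°
θ_3 = φ − θ_1 − θ_2 = 45.0054° (wrapped to (-180°,180°])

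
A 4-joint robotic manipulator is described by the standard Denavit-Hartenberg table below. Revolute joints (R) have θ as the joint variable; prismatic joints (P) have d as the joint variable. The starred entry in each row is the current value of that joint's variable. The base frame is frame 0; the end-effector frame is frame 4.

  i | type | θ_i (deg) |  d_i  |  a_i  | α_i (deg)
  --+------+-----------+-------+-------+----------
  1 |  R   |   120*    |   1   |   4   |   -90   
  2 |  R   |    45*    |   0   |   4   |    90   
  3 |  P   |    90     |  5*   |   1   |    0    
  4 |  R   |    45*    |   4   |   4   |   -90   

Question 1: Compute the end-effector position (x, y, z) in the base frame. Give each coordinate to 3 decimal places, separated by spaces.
-8.912 7.779 6.536

after link 1: o_1 = (-2.0000, 3.4641, 1.0000)
after link 2: o_2 = (-3.4142, 5.9136, -1.8284)
after link 3: o_3 = (-6.0480, 8.4755, 1.7071)
after link 4: o_4 = (-8.9117, 7.7787, 6.5355)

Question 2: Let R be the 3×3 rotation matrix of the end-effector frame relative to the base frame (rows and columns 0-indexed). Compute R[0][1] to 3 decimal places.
End-effector y-axis (col 1 of R) = (0.3536,-0.6124,-0.7071)
R[0][1] = 0.3536

0.354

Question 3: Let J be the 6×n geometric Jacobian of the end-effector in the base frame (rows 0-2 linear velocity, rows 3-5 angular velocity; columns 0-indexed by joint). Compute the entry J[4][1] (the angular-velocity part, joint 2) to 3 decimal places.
axis z_1 = (-0.8660,-0.5000,0.0000); lever o_n−o_1 = (-6.9117,4.3146,5.5355)
cross product → J_v[:, 1] = (-2.7678,4.7939,-7.1924)
J_ω[:, 1] = z_1
entry J[4][1] = -0.5000

-0.500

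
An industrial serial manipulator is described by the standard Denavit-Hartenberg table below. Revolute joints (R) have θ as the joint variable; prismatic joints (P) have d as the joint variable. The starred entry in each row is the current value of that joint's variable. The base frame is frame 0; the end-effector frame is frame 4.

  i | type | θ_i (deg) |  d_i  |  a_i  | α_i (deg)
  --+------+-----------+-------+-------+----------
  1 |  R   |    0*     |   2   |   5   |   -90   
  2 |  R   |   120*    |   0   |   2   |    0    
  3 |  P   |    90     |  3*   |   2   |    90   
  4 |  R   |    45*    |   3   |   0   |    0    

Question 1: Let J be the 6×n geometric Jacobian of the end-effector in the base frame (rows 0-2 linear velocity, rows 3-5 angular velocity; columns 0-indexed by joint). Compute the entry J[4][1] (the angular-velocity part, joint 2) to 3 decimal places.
axis z_1 = (0.0000,1.0000,0.0000); lever o_n−o_1 = (-4.2321,3.0000,-3.3301)
cross product → J_v[:, 1] = (-3.3301,-0.0000,4.2321)
J_ω[:, 1] = z_1
entry J[4][1] = 1.0000

1.000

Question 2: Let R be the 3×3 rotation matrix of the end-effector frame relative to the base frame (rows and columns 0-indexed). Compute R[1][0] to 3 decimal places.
0.707

End-effector x-axis (col 0 of R) = (-0.6124,0.7071,0.3536)
R[1][0] = 0.7071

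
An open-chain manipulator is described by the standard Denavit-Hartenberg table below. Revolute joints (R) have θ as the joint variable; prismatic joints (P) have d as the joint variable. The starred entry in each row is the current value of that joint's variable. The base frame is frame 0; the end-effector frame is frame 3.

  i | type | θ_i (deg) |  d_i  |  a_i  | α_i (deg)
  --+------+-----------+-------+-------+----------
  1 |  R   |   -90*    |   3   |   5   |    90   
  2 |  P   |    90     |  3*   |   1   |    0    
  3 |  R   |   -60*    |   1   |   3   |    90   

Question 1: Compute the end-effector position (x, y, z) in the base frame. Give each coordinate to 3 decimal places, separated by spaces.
-4.000 -7.598 5.500

after link 1: o_1 = (0.0000, -5.0000, 3.0000)
after link 2: o_2 = (-3.0000, -5.0000, 4.0000)
after link 3: o_3 = (-4.0000, -7.5981, 5.5000)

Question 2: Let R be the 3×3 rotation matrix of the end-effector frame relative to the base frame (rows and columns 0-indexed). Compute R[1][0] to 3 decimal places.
-0.866

End-effector x-axis (col 0 of R) = (0.0000,-0.8660,0.5000)
R[1][0] = -0.8660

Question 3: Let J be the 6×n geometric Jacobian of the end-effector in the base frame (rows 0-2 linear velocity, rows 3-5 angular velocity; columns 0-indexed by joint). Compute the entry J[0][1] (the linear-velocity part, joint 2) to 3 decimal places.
prismatic axis z_1 = (-1.0000,-0.0000,0.0000)
J_v[:, 1] = z_1; J_ω[:, 1] = (0,0,0)
entry J[0][1] = -1.0000

-1.000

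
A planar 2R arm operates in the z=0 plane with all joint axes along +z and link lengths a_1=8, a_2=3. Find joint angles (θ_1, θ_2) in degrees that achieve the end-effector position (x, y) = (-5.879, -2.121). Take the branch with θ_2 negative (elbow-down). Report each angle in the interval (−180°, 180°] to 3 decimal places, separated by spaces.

cos θ_2 = (39.0613−8²−3²)/(2·8·3) = -0.7071; θ_2 = -134.9959° (elbow-down)
β = atan2(-2.1210,-5.8790) = -160.1618°; ψ = atan2(-2.1215,5.8788) = -19.8428°
θ_1 = β − ψ = -140.3190°

-140.319 -134.996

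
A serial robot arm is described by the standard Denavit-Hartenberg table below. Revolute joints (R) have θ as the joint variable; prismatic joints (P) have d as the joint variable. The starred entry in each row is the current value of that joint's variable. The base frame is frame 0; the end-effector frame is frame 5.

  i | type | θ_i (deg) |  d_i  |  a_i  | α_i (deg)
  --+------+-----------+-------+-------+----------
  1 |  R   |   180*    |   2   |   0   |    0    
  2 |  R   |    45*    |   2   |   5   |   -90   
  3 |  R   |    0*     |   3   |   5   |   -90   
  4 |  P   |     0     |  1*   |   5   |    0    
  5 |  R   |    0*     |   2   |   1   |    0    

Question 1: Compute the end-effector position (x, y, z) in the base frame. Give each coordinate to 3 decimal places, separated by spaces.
after link 1: o_1 = (0.0000, 0.0000, 2.0000)
after link 2: o_2 = (-3.5355, -3.5355, 4.0000)
after link 3: o_3 = (-4.9497, -9.1924, 4.0000)
after link 4: o_4 = (-8.4853, -12.7279, 3.0000)
after link 5: o_5 = (-9.1924, -13.4350, 1.0000)

-9.192 -13.435 1.000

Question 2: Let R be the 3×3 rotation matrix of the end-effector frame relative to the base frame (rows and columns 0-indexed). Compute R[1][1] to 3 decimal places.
End-effector y-axis (col 1 of R) = (-0.7071,0.7071,-0.0000)
R[1][1] = 0.7071

0.707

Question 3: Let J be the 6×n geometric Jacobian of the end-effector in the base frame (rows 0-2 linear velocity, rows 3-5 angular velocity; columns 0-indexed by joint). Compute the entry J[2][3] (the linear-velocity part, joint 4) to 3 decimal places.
prismatic axis z_3 = (0.0000,-0.0000,-1.0000)
J_v[:, 3] = z_3; J_ω[:, 3] = (0,0,0)
entry J[2][3] = -1.0000

-1.000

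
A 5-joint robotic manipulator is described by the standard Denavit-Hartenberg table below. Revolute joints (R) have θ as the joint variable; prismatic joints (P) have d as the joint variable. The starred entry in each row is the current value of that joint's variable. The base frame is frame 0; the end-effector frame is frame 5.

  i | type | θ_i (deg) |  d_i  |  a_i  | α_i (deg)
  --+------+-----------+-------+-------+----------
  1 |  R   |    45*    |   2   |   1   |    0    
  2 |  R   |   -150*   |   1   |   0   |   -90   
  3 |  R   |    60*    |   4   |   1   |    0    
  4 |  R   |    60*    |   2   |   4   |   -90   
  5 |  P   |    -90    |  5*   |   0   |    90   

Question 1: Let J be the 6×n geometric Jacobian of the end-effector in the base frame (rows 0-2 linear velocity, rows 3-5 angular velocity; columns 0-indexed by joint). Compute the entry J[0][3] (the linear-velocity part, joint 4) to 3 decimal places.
axis z_3 = (0.9659,-0.2588,0.0000); lever o_n−o_3 = (3.5702,5.5968,-0.9641)
cross product → J_v[:, 3] = (0.2495,0.9313,6.3301)
J_ω[:, 3] = z_3
entry J[0][3] = 0.2495

0.250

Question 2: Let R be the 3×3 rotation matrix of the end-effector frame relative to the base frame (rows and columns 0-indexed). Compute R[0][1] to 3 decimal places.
End-effector y-axis (col 1 of R) = (0.2241,0.8365,0.5000)
R[0][1] = 0.2241

0.224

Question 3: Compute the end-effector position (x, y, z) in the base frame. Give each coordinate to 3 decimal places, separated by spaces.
8.012 4.786 1.170

after link 1: o_1 = (0.7071, 0.7071, 2.0000)
after link 2: o_2 = (0.7071, 0.7071, 3.0000)
after link 3: o_3 = (4.4414, -0.8111, 2.1340)
after link 4: o_4 = (6.8909, 0.6031, -1.3301)
after link 5: o_5 = (8.0116, 4.7857, 1.1699)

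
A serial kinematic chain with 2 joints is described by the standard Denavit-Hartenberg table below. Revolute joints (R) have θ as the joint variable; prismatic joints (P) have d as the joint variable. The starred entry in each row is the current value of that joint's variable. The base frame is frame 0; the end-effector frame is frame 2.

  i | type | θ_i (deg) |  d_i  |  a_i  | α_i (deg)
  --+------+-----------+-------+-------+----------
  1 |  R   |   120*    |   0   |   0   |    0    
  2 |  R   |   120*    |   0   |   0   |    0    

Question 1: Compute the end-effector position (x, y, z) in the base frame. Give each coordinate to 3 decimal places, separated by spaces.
0.000 0.000 0.000

after link 1: o_1 = (0.0000, 0.0000, 0.0000)
after link 2: o_2 = (0.0000, 0.0000, 0.0000)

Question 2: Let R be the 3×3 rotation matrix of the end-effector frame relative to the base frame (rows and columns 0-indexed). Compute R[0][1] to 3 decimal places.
End-effector y-axis (col 1 of R) = (0.8660,-0.5000,0.0000)
R[0][1] = 0.8660

0.866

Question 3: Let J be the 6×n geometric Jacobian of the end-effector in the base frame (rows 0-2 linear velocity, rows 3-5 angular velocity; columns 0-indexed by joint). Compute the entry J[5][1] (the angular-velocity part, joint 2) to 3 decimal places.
axis z_1 = (0.0000,0.0000,1.0000); lever o_n−o_1 = (0.0000,0.0000,0.0000)
cross product → J_v[:, 1] = (0.0000,0.0000,0.0000)
J_ω[:, 1] = z_1
entry J[5][1] = 1.0000

1.000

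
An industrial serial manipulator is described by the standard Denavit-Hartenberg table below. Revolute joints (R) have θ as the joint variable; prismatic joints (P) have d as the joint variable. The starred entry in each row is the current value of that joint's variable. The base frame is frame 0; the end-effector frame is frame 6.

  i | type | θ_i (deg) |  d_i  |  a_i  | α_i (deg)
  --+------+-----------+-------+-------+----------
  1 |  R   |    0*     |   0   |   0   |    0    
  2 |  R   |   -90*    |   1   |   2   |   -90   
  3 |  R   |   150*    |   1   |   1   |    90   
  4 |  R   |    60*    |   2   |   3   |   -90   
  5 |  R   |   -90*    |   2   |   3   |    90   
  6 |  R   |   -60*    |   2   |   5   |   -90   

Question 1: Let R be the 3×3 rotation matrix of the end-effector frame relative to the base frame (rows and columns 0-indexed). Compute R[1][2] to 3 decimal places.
End-effector z-axis (col 2 of R) = (0.2500,-0.8080,-0.5335)
R[1][2] = -0.8080

-0.808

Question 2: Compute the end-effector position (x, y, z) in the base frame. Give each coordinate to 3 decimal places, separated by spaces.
after link 1: o_1 = (0.0000, 0.0000, 0.0000)
after link 2: o_2 = (0.0000, -2.0000, 1.0000)
after link 3: o_3 = (1.0000, -1.1340, 0.5000)
after link 4: o_4 = (3.5981, -0.8349, -1.9821)
after link 5: o_5 = (4.5981, -3.8349, -3.7141)
after link 6: o_6 = (0.7010, -2.7034, -7.2542)

0.701 -2.703 -7.254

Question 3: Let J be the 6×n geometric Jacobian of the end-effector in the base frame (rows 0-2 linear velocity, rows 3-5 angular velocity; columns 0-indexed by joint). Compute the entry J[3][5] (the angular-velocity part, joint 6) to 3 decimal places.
-0.866

axis z_5 = (-0.8660,-0.4330,0.2500); lever o_n−o_5 = (-3.8971,1.1316,-3.5401)
cross product → J_v[:, 5] = (1.2500,-4.0401,-2.6675)
J_ω[:, 5] = z_5
entry J[3][5] = -0.8660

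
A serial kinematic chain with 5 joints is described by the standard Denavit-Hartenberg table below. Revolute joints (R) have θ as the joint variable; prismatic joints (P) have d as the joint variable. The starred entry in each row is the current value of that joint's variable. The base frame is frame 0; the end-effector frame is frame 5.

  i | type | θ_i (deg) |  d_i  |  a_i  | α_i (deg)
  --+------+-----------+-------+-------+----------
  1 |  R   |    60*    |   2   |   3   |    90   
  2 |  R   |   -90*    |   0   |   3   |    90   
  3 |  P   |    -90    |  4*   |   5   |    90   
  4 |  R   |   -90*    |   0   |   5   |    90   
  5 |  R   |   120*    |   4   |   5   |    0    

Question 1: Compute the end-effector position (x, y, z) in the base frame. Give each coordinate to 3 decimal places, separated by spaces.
after link 1: o_1 = (1.5000, 2.5981, 2.0000)
after link 2: o_2 = (1.5000, 2.5981, -1.0000)
after link 3: o_3 = (-4.8301, 1.6340, -1.0000)
after link 4: o_4 = (-2.3301, 5.9641, -1.0000)
after link 5: o_5 = (-0.1160, 1.7990, 3.3301)

-0.116 1.799 3.330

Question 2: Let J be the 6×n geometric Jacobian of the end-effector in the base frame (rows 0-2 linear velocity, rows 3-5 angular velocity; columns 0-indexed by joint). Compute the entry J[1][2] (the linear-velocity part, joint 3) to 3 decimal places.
-0.866

prismatic axis z_2 = (-0.5000,-0.8660,-0.0000)
J_v[:, 2] = z_2; J_ω[:, 2] = (0,0,0)
entry J[1][2] = -0.8660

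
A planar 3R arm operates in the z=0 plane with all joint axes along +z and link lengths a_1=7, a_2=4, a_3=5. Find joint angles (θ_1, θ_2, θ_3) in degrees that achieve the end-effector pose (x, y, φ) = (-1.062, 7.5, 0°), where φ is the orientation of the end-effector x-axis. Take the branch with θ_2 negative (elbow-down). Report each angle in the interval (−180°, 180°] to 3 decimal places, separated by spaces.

wrist centre = target − a_3·(cos φ, sin φ) = (-6.0620, 7.5000)
cos θ_2 = (92.9978−7²−4²)/(2·7·4) = 0.5000; θ_2 = -60.0025° (elbow-down)
β = atan2(7.5000,-6.0620) = 128.9475°; ψ = atan2(-3.4642,8.9998) = -21.0525°
θ_1 = β − ψ = 150.0000°
θ_3 = φ − θ_1 − θ_2 = -89.9975° (wrapped to (-180°,180°])

150.000 -60.003 -89.997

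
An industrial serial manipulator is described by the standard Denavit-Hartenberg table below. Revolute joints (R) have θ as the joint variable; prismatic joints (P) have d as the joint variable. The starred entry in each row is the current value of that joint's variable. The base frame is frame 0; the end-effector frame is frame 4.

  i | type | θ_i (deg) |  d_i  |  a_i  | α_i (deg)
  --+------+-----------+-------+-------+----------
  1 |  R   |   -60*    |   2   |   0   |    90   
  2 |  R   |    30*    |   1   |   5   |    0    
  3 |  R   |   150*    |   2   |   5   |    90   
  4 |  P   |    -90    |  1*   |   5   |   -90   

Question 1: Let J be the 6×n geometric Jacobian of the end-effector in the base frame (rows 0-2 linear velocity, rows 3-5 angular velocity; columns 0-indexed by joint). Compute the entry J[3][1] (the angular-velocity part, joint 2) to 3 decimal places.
axis z_1 = (-0.8660,-0.5000,0.0000); lever o_n−o_1 = (1.3971,1.5801,3.5000)
cross product → J_v[:, 1] = (-1.7500,3.0311,-0.6699)
J_ω[:, 1] = z_1
entry J[3][1] = -0.8660

-0.866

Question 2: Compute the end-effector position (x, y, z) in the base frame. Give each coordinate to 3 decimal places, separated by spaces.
1.397 1.580 5.500

after link 1: o_1 = (0.0000, 0.0000, 2.0000)
after link 2: o_2 = (1.2990, -4.2500, 4.5000)
after link 3: o_3 = (-2.9330, -0.9199, 4.5000)
after link 4: o_4 = (1.3971, 1.5801, 5.5000)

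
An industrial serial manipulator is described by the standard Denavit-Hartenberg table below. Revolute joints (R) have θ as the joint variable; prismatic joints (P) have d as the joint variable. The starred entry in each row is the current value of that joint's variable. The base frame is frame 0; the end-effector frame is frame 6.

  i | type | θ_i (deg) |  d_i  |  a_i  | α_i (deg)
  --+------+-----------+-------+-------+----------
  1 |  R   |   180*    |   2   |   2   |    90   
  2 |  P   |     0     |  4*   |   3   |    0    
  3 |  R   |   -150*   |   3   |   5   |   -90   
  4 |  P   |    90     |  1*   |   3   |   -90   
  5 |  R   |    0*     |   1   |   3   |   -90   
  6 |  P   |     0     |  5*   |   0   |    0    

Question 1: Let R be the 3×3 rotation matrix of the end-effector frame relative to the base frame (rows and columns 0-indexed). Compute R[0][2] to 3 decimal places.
0.500

End-effector z-axis (col 2 of R) = (0.5000,-0.0000,0.8660)
R[0][2] = 0.5000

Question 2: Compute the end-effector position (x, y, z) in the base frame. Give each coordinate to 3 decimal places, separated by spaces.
0.464 1.000 3.464

after link 1: o_1 = (-2.0000, 0.0000, 2.0000)
after link 2: o_2 = (-5.0000, 4.0000, 2.0000)
after link 3: o_3 = (-0.6699, 7.0000, -0.5000)
after link 4: o_4 = (-1.1699, 4.0000, -1.3660)
after link 5: o_5 = (-2.0359, 1.0000, -0.8660)
after link 6: o_6 = (0.4641, 1.0000, 3.4641)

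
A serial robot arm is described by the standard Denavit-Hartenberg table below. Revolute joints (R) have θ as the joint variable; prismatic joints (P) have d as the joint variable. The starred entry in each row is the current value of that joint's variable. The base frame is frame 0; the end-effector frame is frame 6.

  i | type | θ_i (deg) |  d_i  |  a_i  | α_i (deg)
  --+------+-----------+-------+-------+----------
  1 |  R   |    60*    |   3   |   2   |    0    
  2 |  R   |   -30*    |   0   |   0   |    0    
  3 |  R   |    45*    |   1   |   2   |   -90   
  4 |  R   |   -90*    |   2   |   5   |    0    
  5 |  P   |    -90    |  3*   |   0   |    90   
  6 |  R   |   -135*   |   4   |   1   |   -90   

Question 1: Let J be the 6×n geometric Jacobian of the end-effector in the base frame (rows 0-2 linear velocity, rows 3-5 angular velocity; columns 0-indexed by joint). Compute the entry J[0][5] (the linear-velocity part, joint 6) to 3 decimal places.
axis z_5 = (-0.0000,-0.0000,-1.0000); lever o_n−o_5 = (0.8660,0.5000,-4.0000)
cross product → J_v[:, 5] = (0.5000,-0.8660,0.0000)
J_ω[:, 5] = z_5
entry J[0][5] = 0.5000

0.500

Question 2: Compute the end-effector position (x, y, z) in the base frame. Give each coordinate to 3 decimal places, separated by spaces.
after link 1: o_1 = (1.0000, 1.7321, 3.0000)
after link 2: o_2 = (1.0000, 1.7321, 3.0000)
after link 3: o_3 = (1.5176, 3.6639, 4.0000)
after link 4: o_4 = (-0.4142, 4.1815, 9.0000)
after link 5: o_5 = (-3.3120, 4.9580, 9.0000)
after link 6: o_6 = (-2.4460, 5.4580, 5.0000)

-2.446 5.458 5.000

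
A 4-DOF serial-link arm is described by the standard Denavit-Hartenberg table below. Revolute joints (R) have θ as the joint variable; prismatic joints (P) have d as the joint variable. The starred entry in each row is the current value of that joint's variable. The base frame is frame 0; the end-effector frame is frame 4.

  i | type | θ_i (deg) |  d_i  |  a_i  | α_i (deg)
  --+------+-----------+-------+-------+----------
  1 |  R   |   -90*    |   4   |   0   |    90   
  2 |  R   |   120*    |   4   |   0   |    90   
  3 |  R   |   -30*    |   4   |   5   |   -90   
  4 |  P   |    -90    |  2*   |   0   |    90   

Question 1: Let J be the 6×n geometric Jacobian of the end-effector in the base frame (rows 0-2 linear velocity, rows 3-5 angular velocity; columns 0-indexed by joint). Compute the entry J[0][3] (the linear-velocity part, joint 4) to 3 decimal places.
-0.866

prismatic axis z_3 = (-0.8660,0.2500,0.4330)
J_v[:, 3] = z_3; J_ω[:, 3] = (0,0,0)
entry J[0][3] = -0.8660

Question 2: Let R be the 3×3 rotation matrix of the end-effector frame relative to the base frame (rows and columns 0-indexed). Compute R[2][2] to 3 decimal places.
-0.750

End-effector z-axis (col 2 of R) = (-0.5000,-0.4330,-0.7500)
R[2][2] = -0.7500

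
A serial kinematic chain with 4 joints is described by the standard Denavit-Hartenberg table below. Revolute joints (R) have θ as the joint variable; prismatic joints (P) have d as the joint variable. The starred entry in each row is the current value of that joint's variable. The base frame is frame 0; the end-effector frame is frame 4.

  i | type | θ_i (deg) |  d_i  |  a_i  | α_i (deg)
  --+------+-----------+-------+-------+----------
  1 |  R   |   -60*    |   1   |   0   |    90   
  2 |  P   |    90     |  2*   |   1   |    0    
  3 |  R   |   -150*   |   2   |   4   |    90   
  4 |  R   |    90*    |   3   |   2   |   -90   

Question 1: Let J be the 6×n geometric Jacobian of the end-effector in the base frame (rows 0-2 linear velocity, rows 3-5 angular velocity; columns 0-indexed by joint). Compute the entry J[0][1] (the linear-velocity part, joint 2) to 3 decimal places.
prismatic axis z_1 = (-0.8660,-0.5000,0.0000)
J_v[:, 1] = z_1; J_ω[:, 1] = (0,0,0)
entry J[0][1] = -0.8660

-0.866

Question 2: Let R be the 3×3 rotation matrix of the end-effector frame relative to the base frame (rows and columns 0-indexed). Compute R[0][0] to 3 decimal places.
-0.866

End-effector x-axis (col 0 of R) = (-0.8660,-0.5000,0.0000)
R[0][0] = -0.8660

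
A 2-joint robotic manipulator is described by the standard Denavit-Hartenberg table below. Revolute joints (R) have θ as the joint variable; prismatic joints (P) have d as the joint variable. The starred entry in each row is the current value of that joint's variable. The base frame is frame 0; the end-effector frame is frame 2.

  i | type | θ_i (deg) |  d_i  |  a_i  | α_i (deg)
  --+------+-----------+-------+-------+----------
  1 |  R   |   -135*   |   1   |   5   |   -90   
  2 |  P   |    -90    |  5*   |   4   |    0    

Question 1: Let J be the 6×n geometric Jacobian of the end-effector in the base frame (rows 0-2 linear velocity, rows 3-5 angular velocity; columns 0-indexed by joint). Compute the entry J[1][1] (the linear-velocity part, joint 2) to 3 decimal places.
-0.707

prismatic axis z_1 = (0.7071,-0.7071,0.0000)
J_v[:, 1] = z_1; J_ω[:, 1] = (0,0,0)
entry J[1][1] = -0.7071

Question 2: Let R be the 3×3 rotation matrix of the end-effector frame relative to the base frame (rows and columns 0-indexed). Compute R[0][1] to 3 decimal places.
-0.707

End-effector y-axis (col 1 of R) = (-0.7071,-0.7071,-0.0000)
R[0][1] = -0.7071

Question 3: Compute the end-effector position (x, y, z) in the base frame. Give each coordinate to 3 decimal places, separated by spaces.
0.000 -7.071 5.000

after link 1: o_1 = (-3.5355, -3.5355, 1.0000)
after link 2: o_2 = (0.0000, -7.0711, 5.0000)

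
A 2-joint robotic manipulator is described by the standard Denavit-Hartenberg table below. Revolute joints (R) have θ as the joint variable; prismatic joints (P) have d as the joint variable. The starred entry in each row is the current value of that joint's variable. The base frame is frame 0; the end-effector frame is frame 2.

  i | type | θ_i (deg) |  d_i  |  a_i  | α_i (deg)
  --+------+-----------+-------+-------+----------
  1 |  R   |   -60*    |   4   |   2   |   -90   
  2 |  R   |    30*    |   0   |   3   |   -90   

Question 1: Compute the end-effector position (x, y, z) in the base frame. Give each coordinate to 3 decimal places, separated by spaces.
after link 1: o_1 = (1.0000, -1.7321, 4.0000)
after link 2: o_2 = (2.2990, -3.9821, 2.5000)

2.299 -3.982 2.500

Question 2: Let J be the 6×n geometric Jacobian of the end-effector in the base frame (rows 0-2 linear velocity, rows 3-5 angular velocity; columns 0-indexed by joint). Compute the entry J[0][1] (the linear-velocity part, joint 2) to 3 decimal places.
-0.750

axis z_1 = (0.8660,0.5000,0.0000); lever o_n−o_1 = (1.2990,-2.2500,-1.5000)
cross product → J_v[:, 1] = (-0.7500,1.2990,-2.5981)
J_ω[:, 1] = z_1
entry J[0][1] = -0.7500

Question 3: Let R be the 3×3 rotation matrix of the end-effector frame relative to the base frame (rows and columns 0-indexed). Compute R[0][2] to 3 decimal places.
End-effector z-axis (col 2 of R) = (-0.2500,0.4330,-0.8660)
R[0][2] = -0.2500

-0.250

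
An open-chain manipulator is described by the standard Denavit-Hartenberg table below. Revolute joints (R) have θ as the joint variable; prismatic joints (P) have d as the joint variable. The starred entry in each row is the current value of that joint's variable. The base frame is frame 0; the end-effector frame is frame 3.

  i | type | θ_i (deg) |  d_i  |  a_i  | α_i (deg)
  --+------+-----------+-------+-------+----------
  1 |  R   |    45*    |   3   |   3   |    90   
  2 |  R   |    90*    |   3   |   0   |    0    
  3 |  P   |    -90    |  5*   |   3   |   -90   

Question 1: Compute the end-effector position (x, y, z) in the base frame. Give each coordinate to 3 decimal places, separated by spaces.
after link 1: o_1 = (2.1213, 2.1213, 3.0000)
after link 2: o_2 = (4.2426, -0.0000, 3.0000)
after link 3: o_3 = (9.8995, -1.4142, 3.0000)

9.899 -1.414 3.000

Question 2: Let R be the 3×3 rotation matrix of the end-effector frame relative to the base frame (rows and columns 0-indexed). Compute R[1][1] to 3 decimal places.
0.707

End-effector y-axis (col 1 of R) = (-0.7071,0.7071,0.0000)
R[1][1] = 0.7071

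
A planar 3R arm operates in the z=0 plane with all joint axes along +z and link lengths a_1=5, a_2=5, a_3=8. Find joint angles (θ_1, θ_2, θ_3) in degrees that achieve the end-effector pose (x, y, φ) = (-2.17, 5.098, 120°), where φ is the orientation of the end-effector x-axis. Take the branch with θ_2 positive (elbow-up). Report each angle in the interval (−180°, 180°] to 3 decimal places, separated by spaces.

wrist centre = target − a_3·(cos φ, sin φ) = (1.8300, -1.8302)
cos θ_2 = (6.6985−5²−5²)/(2·5·5) = -0.8660; θ_2 = 150.0004° (elbow-up)
β = atan2(-1.8302,1.8300) = -45.0032°; ψ = atan2(2.5000,0.6699) = 75.0002°
θ_1 = β − ψ = -120.0034°
θ_3 = φ − θ_1 − θ_2 = 90.0030° (wrapped to (-180°,180°])

-120.003 150.000 90.003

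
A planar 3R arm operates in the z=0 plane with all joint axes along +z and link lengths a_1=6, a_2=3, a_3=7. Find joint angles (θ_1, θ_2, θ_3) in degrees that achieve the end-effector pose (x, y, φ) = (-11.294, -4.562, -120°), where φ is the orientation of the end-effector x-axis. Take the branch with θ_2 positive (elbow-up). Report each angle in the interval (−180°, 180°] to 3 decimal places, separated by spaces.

149.997 60.006 29.998

wrist centre = target − a_3·(cos φ, sin φ) = (-7.7940, 1.5002)
cos θ_2 = (62.9970−6²−3²)/(2·6·3) = 0.4999; θ_2 = 60.0056° (elbow-up)
β = atan2(1.5002,-7.7940) = 169.1050°; ψ = atan2(2.5982,7.4997) = 19.1082°
θ_1 = β − ψ = 149.9968°
θ_3 = φ − θ_1 − θ_2 = 29.9976° (wrapped to (-180°,180°])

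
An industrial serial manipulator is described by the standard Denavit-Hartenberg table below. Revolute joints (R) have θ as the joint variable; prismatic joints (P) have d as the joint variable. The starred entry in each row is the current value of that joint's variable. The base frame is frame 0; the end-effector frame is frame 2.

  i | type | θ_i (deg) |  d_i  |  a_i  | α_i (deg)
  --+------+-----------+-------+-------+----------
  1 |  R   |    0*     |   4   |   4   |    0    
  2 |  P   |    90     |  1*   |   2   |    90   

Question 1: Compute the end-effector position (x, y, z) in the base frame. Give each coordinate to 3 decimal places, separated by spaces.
after link 1: o_1 = (4.0000, 0.0000, 4.0000)
after link 2: o_2 = (4.0000, 2.0000, 5.0000)

4.000 2.000 5.000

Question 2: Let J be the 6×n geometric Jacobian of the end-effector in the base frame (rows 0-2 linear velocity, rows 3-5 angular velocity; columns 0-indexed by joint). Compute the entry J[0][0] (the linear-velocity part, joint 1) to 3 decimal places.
axis z_0 = ẑ; lever o_n−o_0 = (4.0000,2.0000,5.0000)
cross product → J_v[:, 0] = (-2.0000,4.0000,0.0000)
J_ω[:, 0] = z_0
entry J[0][0] = -2.0000

-2.000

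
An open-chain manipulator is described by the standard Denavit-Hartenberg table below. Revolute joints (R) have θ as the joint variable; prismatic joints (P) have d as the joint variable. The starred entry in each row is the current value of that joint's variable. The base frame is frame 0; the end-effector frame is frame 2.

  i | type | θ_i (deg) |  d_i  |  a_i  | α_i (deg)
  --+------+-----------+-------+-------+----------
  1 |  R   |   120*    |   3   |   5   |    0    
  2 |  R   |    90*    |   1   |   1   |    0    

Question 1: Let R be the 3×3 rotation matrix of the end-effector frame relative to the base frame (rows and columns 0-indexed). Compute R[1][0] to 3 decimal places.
End-effector x-axis (col 0 of R) = (-0.8660,-0.5000,0.0000)
R[1][0] = -0.5000

-0.500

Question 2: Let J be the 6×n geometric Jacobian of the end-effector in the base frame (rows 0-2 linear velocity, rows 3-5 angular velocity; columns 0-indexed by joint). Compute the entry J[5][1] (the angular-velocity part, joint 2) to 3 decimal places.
axis z_1 = (0.0000,0.0000,1.0000); lever o_n−o_1 = (-0.8660,-0.5000,1.0000)
cross product → J_v[:, 1] = (0.5000,-0.8660,0.0000)
J_ω[:, 1] = z_1
entry J[5][1] = 1.0000

1.000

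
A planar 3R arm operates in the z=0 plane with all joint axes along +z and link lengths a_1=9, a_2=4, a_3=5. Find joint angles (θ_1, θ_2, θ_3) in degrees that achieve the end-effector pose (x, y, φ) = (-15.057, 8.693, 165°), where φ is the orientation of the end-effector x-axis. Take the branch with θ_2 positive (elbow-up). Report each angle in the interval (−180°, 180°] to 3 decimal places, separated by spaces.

134.995 30.017 -0.013

wrist centre = target − a_3·(cos φ, sin φ) = (-10.2274, 7.3989)
cos θ_2 = (159.3429−9²−4²)/(2·9·4) = 0.8659; θ_2 = 30.0174° (elbow-up)
β = atan2(7.3989,-10.2274) = 144.1165°; ψ = atan2(2.0011,12.4635) = 9.1212°
θ_1 = β − ψ = 134.9953°
θ_3 = φ − θ_1 − θ_2 = -0.0127° (wrapped to (-180°,180°])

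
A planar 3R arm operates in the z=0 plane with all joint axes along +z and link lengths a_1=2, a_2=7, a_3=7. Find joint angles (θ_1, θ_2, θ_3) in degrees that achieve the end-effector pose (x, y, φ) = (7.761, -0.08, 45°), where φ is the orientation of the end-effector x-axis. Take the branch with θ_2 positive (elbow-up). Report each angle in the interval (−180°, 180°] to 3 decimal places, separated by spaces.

wrist centre = target − a_3·(cos φ, sin φ) = (2.8113, -5.0297)
cos θ_2 = (33.2015−2²−7²)/(2·2·7) = -0.7071; θ_2 = 134.9986° (elbow-up)
β = atan2(-5.0297,2.8113) = -60.7981°; ψ = atan2(4.9499,-2.9496) = 120.7907°
θ_1 = β − ψ = -181.5888°
θ_3 = φ − θ_1 − θ_2 = 91.5902° (wrapped to (-180°,180°])

178.411 134.999 91.590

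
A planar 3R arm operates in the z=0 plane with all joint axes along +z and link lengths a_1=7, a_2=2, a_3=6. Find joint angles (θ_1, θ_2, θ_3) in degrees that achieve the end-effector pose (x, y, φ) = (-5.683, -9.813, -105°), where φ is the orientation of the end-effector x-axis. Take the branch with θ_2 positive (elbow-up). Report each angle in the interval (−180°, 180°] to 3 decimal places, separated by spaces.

wrist centre = target − a_3·(cos φ, sin φ) = (-4.1301, -4.0174)
cos θ_2 = (33.1975−7²−2²)/(2·7·2) = -0.7072; θ_2 = 135.0102° (elbow-up)
β = atan2(-4.0174,-4.1301) = -135.7921°; ψ = atan2(1.4140,5.5855) = 14.2058°
θ_1 = β − ψ = -149.9979°
θ_3 = φ − θ_1 − θ_2 = -90.0123° (wrapped to (-180°,180°])

-149.998 135.010 -90.012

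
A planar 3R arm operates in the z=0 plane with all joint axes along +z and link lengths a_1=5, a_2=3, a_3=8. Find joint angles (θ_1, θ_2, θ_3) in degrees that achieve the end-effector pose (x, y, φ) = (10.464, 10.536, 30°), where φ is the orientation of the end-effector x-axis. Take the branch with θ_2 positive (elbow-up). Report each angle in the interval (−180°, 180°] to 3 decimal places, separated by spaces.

45.008 44.979 -59.986

wrist centre = target − a_3·(cos φ, sin φ) = (3.5358, 6.5360)
cos θ_2 = (55.2212−5²−3²)/(2·5·3) = 0.7074; θ_2 = 44.9785° (elbow-up)
β = atan2(6.5360,3.5358) = 61.5878°; ψ = atan2(2.1205,7.1221) = 16.5803°
θ_1 = β − ψ = 45.0076°
θ_3 = φ − θ_1 − θ_2 = -59.9861° (wrapped to (-180°,180°])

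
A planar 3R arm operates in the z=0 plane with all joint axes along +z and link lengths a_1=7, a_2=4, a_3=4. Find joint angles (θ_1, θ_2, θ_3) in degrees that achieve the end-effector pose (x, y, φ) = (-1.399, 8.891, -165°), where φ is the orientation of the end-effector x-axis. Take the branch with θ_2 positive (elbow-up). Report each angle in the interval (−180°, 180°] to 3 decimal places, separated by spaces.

wrist centre = target − a_3·(cos φ, sin φ) = (2.4647, 9.9263)
cos θ_2 = (104.6057−7²−4²)/(2·7·4) = 0.7072; θ_2 = 44.9888° (elbow-up)
β = atan2(9.9263,2.4647) = 76.0554°; ψ = atan2(2.8279,9.8290) = 16.0509°
θ_1 = β − ψ = 60.0045°
θ_3 = φ − θ_1 − θ_2 = 90.0067° (wrapped to (-180°,180°])

60.004 44.989 90.007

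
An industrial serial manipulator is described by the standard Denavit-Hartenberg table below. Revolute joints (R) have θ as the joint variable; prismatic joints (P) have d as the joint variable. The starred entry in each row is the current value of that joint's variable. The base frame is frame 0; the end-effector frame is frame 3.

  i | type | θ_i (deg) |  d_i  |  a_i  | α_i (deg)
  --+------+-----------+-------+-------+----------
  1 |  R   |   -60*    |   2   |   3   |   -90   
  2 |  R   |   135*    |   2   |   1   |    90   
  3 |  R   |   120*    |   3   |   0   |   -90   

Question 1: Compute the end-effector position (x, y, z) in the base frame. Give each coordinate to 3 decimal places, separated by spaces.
3.939 -2.823 -0.828

after link 1: o_1 = (1.5000, -2.5981, 2.0000)
after link 2: o_2 = (2.8785, -0.9857, 1.2929)
after link 3: o_3 = (3.9392, -2.8228, -0.8284)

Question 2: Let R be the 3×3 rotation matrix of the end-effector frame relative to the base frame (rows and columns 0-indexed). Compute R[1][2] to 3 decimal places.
-0.780

End-effector z-axis (col 2 of R) = (-0.1268,-0.7803,0.6124)
R[1][2] = -0.7803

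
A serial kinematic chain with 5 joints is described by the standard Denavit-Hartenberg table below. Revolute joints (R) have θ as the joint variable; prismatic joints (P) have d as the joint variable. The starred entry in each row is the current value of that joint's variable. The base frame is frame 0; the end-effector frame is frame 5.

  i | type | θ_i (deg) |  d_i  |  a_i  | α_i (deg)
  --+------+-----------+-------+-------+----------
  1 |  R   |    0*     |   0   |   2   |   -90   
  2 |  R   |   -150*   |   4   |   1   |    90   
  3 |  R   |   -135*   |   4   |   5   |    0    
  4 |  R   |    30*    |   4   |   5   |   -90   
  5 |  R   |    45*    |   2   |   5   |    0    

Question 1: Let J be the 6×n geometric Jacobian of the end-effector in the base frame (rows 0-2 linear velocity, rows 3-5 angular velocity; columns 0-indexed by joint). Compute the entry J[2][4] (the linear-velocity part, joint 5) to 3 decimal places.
3.519

axis z_4 = (-0.8365,-0.2588,0.4830); lever o_n−o_4 = (0.8872,-3.9327,3.5703)
cross product → J_v[:, 4] = (0.9753,3.4151,3.5194)
J_ω[:, 4] = z_4
entry J[2][4] = 3.5194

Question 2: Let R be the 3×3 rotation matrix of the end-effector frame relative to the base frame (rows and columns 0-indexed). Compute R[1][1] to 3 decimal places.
End-effector y-axis (col 1 of R) = (0.1951,0.6830,0.7039)
R[1][1] = 0.6830

0.683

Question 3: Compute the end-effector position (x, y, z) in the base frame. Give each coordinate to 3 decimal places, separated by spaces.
after link 1: o_1 = (2.0000, 0.0000, 0.0000)
after link 2: o_2 = (1.1340, 4.0000, 0.5000)
after link 3: o_3 = (2.1958, 0.4645, -4.7319)
after link 4: o_4 = (1.3166, -4.3652, -8.8430)
after link 5: o_5 = (2.2038, -8.2979, -5.2728)

2.204 -8.298 -5.273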